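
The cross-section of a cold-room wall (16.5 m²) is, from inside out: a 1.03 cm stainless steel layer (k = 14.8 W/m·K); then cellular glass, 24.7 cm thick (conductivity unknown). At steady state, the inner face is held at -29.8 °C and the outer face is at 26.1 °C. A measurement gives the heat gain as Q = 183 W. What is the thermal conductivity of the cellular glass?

k = 0.0490 W/m·K

ΣR = ΔT/Q = |-29.8 − 26.1|/183 = 0.3055 K/W
Known resistances:
  R_stainless steel = L/(kA) = 0.0103/(14.8·16.5) = 4.218×10^-5 K/W
R_cellular glass = ΣR − ΣR_known = 0.3055 − 4.218×10^-5 = 0.3055 K/W
L/(kA) = 0.3055 ⇒ k = 0.247/(0.3055·16.5) = 0.0490 W/m·K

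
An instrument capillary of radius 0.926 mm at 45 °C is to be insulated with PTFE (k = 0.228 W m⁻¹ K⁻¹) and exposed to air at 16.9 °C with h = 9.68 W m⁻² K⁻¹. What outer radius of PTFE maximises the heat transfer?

r_cr = 2.36 cm

For a cylinder, r_cr = k_ins/h = 0.228/9.68 = 0.0236 m = 2.36 cm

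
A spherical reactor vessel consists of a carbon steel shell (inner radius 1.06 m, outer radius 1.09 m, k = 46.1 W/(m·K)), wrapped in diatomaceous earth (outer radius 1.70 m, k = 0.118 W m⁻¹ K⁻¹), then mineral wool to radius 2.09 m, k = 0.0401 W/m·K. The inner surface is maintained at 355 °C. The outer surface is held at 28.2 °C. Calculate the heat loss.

Treat each layer as a resistance in series:
  R_carbon steel = (1/1.06 − 1/1.09)/(4πk) = 0.02597/(4π·46.1) = 4.482×10^-5 K/W
  R_diatomaceous earth = (1/1.09 − 1/1.70)/(4πk) = 0.3292/(4π·0.118) = 0.2220 K/W
  R_mineral wool = (1/1.70 − 1/2.09)/(4πk) = 0.1098/(4π·0.0401) = 0.2178 K/W
ΣR = 4.482×10^-5 + 0.2220 + 0.2178 = 0.4398 K/W
Q = ΔT/ΣR = (355 °C − 28.2 °C)/0.4398 = 743 W

Q = 743 W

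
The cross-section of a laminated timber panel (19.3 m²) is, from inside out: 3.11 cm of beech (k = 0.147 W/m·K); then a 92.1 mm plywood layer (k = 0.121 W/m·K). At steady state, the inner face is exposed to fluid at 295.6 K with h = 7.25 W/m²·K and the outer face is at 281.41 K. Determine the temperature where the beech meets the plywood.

T = 291.1 K

Treat each layer as a resistance in series:
  R_conv,in = 1/(hA) = 1/(7.25·19.3) = 0.007147 K/W
  R_beech = L/(kA) = 0.0311/(0.147·19.3) = 0.01096 K/W
  R_plywood = L/(kA) = 0.0921/(0.121·19.3) = 0.03944 K/W
ΣR = 0.007147 + 0.01096 + 0.03944 = 0.05755 K/W
Q = ΔT/ΣR = (295.6 K − 281.41 K)/0.05755 = 246.6 W
From the inner boundary to the beech/plywood interface, ΣR_partial = 0.01811 K/W.
T_interface = T_in − Q·ΣR_partial = 295.6 K − (246.6)(0.01811) = 291.1 K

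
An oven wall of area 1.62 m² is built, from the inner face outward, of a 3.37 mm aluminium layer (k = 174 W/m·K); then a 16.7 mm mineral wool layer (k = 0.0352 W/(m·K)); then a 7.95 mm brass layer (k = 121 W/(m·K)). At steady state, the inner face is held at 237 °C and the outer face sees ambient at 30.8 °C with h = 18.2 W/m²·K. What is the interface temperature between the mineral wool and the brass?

Treat each layer as a resistance in series:
  R_aluminium = L/(kA) = 0.00337/(174·1.62) = 1.196×10^-5 K/W
  R_mineral wool = L/(kA) = 0.0167/(0.0352·1.62) = 0.2929 K/W
  R_brass = L/(kA) = 0.00795/(121·1.62) = 4.056×10^-5 K/W
  R_conv,out = 1/(hA) = 1/(18.2·1.62) = 0.03392 K/W
ΣR = 1.196×10^-5 + 0.2929 + 4.056×10^-5 + 0.03392 = 0.3269 K/W
Q = ΔT/ΣR = (237 °C − 30.8 °C)/0.3269 = 630.8 W
From the inner boundary to the mineral wool/brass interface, ΣR_partial = 0.2929 K/W.
T_interface = T_in − Q·ΣR_partial = 237 °C − (630.8)(0.2929) = 52.2 °C

T = 52.2 °C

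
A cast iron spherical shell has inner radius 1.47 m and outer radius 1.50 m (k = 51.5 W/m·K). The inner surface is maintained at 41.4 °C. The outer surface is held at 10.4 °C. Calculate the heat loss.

Q = 1.47×10^6 W

Q = 4πk·ΔT/(1/r₁ − 1/r₂) = 4π × 51.5 × 31 / (1/1.47 − 1/1.50) = 1.47×10^6 W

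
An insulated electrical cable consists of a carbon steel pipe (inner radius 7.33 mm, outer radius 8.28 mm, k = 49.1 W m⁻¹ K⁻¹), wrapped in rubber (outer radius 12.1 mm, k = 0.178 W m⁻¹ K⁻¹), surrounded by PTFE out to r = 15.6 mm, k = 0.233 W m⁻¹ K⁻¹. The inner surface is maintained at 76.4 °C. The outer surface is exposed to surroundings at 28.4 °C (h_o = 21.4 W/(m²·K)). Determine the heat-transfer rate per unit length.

Q' = 48.5 W/m

Treat each layer as a resistance in series:
  R'_carbon steel = ln(0.00828/0.00733)/(2πk) = 0.1219/(2π·49.1) = 3.950×10^-4 m·K/W
  R'_rubber = ln(0.0121/0.00828)/(2πk) = 0.3794/(2π·0.178) = 0.3392 m·K/W
  R'_PTFE = ln(0.0156/0.0121)/(2πk) = 0.2541/(2π·0.233) = 0.1735 m·K/W
  R'_conv,out = 1/(2πr h) = 1/(2π·0.0156·21.4) = 0.4767 m·K/W
ΣR = 3.950×10^-4 + 0.3392 + 0.1735 + 0.4767 = 0.9898 m·K/W
Q' = ΔT/ΣR = (76.4 °C − 28.4 °C)/0.9898 = 48.5 W/m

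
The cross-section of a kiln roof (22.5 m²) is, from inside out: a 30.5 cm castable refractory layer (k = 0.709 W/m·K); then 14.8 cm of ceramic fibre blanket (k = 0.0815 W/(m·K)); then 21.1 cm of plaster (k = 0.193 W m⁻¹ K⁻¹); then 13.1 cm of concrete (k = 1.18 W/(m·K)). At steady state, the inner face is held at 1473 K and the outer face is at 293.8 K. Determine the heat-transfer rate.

Q = 7.69 kW

Treat each layer as a resistance in series:
  R_castable refractory = L/(kA) = 0.305/(0.709·22.5) = 0.01912 K/W
  R_ceramic fibre blanket = L/(kA) = 0.148/(0.0815·22.5) = 0.08071 K/W
  R_plaster = L/(kA) = 0.211/(0.193·22.5) = 0.04859 K/W
  R_concrete = L/(kA) = 0.131/(1.18·22.5) = 0.004934 K/W
ΣR = 0.01912 + 0.08071 + 0.04859 + 0.004934 = 0.1534 K/W
Q = ΔT/ΣR = (1473 K − 293.8 K)/0.1534 = 7690 W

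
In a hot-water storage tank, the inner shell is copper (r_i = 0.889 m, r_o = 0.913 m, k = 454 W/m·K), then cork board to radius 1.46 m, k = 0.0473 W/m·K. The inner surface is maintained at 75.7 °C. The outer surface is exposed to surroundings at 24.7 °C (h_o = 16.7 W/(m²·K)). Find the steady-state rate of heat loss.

Q = 73.6 W

Resistance network (inner→outer):
  R_copper = (1/0.889 − 1/0.913)/(4πk) = 0.02957/(4π·454) = 5.183×10^-6 K/W
  R_cork board = (1/0.913 − 1/1.46)/(4πk) = 0.4104/(4π·0.0473) = 0.6904 K/W
  R_conv,out = 1/(4πr²h) = 1/(4π·1.46²·16.7) = 0.002235 K/W
ΣR = 5.183×10^-6 + 0.6904 + 0.002235 = 0.6926 K/W
Q = ΔT/ΣR = (75.7 °C − 24.7 °C)/0.6926 = 73.6 W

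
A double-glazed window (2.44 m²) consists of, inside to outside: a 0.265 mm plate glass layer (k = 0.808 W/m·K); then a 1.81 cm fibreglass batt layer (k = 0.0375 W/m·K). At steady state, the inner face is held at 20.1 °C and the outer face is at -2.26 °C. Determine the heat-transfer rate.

Q = 113 W

Treat each layer as a resistance in series:
  R_plate glass = L/(kA) = 2.65×10^-4/(0.808·2.44) = 1.344×10^-4 K/W
  R_fibreglass batt = L/(kA) = 0.0181/(0.0375·2.44) = 0.1978 K/W
ΣR = 1.344×10^-4 + 0.1978 = 0.1979 K/W
Q = ΔT/ΣR = (20.1 °C − -2.26 °C)/0.1979 = 113 W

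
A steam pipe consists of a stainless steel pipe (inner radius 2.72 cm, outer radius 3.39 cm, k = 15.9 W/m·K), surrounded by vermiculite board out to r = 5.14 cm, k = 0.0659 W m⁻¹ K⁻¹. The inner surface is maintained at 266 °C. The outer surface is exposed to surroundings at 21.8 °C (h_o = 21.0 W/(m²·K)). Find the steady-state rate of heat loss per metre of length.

Treat each layer as a resistance in series:
  R'_stainless steel = ln(0.0339/0.0272)/(2πk) = 0.2202/(2π·15.9) = 0.002204 m·K/W
  R'_vermiculite board = ln(0.0514/0.0339)/(2πk) = 0.4162/(2π·0.0659) = 1.005 m·K/W
  R'_conv,out = 1/(2πr h) = 1/(2π·0.0514·21.0) = 0.1474 m·K/W
ΣR = 0.002204 + 1.005 + 0.1474 = 1.155 m·K/W
Q' = ΔT/ΣR = (266 °C − 21.8 °C)/1.155 = 211 W/m

Q' = 211 W/m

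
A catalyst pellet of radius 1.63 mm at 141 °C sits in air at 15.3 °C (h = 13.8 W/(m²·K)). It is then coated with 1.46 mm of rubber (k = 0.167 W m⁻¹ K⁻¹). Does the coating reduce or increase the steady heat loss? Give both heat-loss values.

Critical radius for a sphere: r_cr = 2k/h = 0.0242 m = 2.42 cm.
Outer radius after coating: r₂ = 0.00163 + 0.00146 = 0.00309 m.
Since r₁ < r_cr and r₂ ≤ r_cr, the coating moves toward the maximum at r_cr — heat loss rises.
Bare: R = 1/(4πr₁²h) = 2170 K/W; Q = 125.7/2170 = 0.0579 W.
Coated: R = R_cond + R_conv = 742.1 K/W; Q = 125.7/742.1 = 0.169 W.

increases: 0.0579 → 0.169 W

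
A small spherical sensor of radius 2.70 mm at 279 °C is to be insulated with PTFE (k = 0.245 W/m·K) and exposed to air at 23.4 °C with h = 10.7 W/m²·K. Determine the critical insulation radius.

r_cr = 4.58 cm

For a sphere, r_cr = 2k_ins/h = 2·0.245/10.7 = 0.0458 m = 4.58 cm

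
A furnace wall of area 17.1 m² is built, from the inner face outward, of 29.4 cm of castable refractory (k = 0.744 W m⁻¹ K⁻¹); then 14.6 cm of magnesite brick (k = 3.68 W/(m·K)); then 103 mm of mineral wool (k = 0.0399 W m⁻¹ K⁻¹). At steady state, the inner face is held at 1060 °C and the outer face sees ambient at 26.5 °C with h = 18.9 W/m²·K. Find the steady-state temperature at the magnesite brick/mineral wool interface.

Resistance network (inner→outer):
  R_castable refractory = L/(kA) = 0.294/(0.744·17.1) = 0.02311 K/W
  R_magnesite brick = L/(kA) = 0.146/(3.68·17.1) = 0.002320 K/W
  R_mineral wool = L/(kA) = 0.103/(0.0399·17.1) = 0.1510 K/W
  R_conv,out = 1/(hA) = 1/(18.9·17.1) = 0.003094 K/W
ΣR = 0.02311 + 0.002320 + 0.1510 + 0.003094 = 0.1795 K/W
Q = ΔT/ΣR = (1060 °C − 26.5 °C)/0.1795 = 5758 W
From the inner boundary to the magnesite brick/mineral wool interface, ΣR_partial = 0.02543 K/W.
T_interface = T_in − Q·ΣR_partial = 1060 °C − (5758)(0.02543) = 914 °C

T = 914 °C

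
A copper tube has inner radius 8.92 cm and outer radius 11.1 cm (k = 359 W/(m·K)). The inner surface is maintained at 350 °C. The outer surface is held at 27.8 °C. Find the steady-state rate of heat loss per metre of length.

Q' = 3.32×10^6 W/m

Q' = 2πk·ΔT/ln(r₂/r₁) = 2π × 359 × 322.2 / ln(0.111/0.0892) = 3.32×10^6 W/m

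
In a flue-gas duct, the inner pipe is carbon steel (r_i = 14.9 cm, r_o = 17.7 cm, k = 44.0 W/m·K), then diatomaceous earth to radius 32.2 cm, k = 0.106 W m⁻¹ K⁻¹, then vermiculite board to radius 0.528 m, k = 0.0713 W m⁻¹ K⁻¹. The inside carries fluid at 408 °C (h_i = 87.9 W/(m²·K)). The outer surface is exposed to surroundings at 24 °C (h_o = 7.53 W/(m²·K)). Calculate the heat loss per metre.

Treat each layer as a resistance in series:
  R'_conv,in = 1/(2πr h) = 1/(2π·0.149·87.9) = 0.01215 m·K/W
  R'_carbon steel = ln(0.177/0.149)/(2πk) = 0.1722/(2π·44.0) = 6.229×10^-4 m·K/W
  R'_diatomaceous earth = ln(0.322/0.177)/(2πk) = 0.5984/(2π·0.106) = 0.8985 m·K/W
  R'_vermiculite board = ln(0.528/0.322)/(2πk) = 0.4945/(2π·0.0713) = 1.104 m·K/W
  R'_conv,out = 1/(2πr h) = 1/(2π·0.528·7.53) = 0.04003 m·K/W
ΣR = 0.01215 + 6.229×10^-4 + 0.8985 + 1.104 + 0.04003 = 2.055 m·K/W
Q' = ΔT/ΣR = (408 °C − 24 °C)/2.055 = 187 W/m

Q' = 187 W/m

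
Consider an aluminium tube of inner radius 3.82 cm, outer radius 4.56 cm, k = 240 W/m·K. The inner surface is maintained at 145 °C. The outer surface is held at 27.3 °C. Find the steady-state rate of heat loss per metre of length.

Q' = 2πk·ΔT/ln(r₂/r₁) = 2π × 240 × 117.7 / ln(0.0456/0.0382) = 1.00×10^6 W/m

Q' = 1000 kW/m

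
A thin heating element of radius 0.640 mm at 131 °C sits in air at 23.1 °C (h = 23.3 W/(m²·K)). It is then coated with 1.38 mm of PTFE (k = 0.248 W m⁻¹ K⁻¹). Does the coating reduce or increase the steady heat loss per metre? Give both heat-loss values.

increases: 10.1 → 26.2 W/m

Critical radius for a cylinder: r_cr = k/h = 0.0106 m = 1.06 cm.
Outer radius after coating: r₂ = 6.40×10^-4 + 0.00138 = 0.002020 m.
Since r₁ < r_cr and r₂ ≤ r_cr, the coating moves toward the maximum at r_cr — heat loss rises.
Bare: R = 1/(2πr₁h) = 10.67 m·K/W; Q = 107.9/10.67 = 10.1 W/m.
Coated: R = R_cond + R_conv = 4.119 m·K/W; Q = 107.9/4.119 = 26.2 W/m.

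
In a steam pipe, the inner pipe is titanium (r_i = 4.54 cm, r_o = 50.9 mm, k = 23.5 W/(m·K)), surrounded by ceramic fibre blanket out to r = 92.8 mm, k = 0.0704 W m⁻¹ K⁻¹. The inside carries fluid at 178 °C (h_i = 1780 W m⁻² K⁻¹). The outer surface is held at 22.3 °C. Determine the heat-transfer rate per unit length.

Resistance network (inner→outer):
  R'_conv,in = 1/(2πr h) = 1/(2π·0.0454·1780) = 0.001969 m·K/W
  R'_titanium = ln(0.0509/0.0454)/(2πk) = 0.1144/(2π·23.5) = 7.744×10^-4 m·K/W
  R'_ceramic fibre blanket = ln(0.0928/0.0509)/(2πk) = 0.6006/(2π·0.0704) = 1.358 m·K/W
ΣR = 0.001969 + 7.744×10^-4 + 1.358 = 1.361 m·K/W
Q' = ΔT/ΣR = (178 °C − 22.3 °C)/1.361 = 114 W/m

Q' = 114 W/m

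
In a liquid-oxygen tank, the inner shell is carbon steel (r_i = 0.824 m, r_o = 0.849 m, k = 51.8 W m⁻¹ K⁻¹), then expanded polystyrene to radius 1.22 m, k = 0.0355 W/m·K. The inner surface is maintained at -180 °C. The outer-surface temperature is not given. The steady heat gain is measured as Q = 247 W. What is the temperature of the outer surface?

Sum the resistances:
  R_carbon steel = (1/0.824 − 1/0.849)/(4πk) = 0.03574/(4π·51.8) = 5.490×10^-5 K/W
  R_expanded polystyrene = (1/0.849 − 1/1.22)/(4πk) = 0.3582/(4π·0.0355) = 0.8029 K/W
ΣR = 0.8030 K/W
ΔT = Q·ΣR = 247 × 0.8030 = 198.3 K
Heat flows inward, so T_out = T_in + ΔT = -180 + 198.3 = 18.3 °C

T_out = 18.3 °C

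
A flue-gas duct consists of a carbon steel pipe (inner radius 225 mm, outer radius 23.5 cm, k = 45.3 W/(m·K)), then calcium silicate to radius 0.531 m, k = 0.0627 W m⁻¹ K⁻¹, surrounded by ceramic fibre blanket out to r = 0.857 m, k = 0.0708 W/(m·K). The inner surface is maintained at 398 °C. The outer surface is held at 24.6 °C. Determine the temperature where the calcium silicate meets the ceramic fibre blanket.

T = 152 °C

Treat each layer as a resistance in series:
  R'_carbon steel = ln(0.235/0.225)/(2πk) = 0.04349/(2π·45.3) = 1.528×10^-4 m·K/W
  R'_calcium silicate = ln(0.531/0.235)/(2πk) = 0.8152/(2π·0.0627) = 2.069 m·K/W
  R'_ceramic fibre blanket = ln(0.857/0.531)/(2πk) = 0.4787/(2π·0.0708) = 1.076 m·K/W
ΣR = 1.528×10^-4 + 2.069 + 1.076 = 3.145 m·K/W
Q' = ΔT/ΣR = (398 °C − 24.6 °C)/3.145 = 118.7 W/m
From the inner boundary to the calcium silicate/ceramic fibre blanket interface, ΣR_partial = 2.069 m·K/W.
T_interface = T_in − Q'·ΣR_partial = 398 °C − (118.7)(2.069) = 152 °C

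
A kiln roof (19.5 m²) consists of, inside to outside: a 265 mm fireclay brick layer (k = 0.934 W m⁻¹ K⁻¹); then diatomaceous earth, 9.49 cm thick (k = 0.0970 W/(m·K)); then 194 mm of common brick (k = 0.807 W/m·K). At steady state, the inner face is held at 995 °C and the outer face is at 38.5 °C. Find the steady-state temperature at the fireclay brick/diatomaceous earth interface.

T = 814 °C

Treat each layer as a resistance in series:
  R_fireclay brick = L/(kA) = 0.265/(0.934·19.5) = 0.01455 K/W
  R_diatomaceous earth = L/(kA) = 0.0949/(0.0970·19.5) = 0.05017 K/W
  R_common brick = L/(kA) = 0.194/(0.807·19.5) = 0.01233 K/W
ΣR = 0.01455 + 0.05017 + 0.01233 = 0.07705 K/W
Q = ΔT/ΣR = (995 °C − 38.5 °C)/0.07705 = 12410 W
From the inner boundary to the fireclay brick/diatomaceous earth interface, ΣR_partial = 0.01455 K/W.
T_interface = T_in − Q·ΣR_partial = 995 °C − (12410)(0.01455) = 814 °C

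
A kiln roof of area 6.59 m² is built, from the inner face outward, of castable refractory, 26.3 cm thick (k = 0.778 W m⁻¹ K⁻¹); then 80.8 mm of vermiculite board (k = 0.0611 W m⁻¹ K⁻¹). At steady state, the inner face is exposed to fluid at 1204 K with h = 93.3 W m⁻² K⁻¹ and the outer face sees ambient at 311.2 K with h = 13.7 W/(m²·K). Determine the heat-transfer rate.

Series thermal resistances, inner to outer:
  R_conv,in = 1/(hA) = 1/(93.3·6.59) = 0.001626 K/W
  R_castable refractory = L/(kA) = 0.263/(0.778·6.59) = 0.05130 K/W
  R_vermiculite board = L/(kA) = 0.0808/(0.0611·6.59) = 0.2007 K/W
  R_conv,out = 1/(hA) = 1/(13.7·6.59) = 0.01108 K/W
ΣR = 0.001626 + 0.05130 + 0.2007 + 0.01108 = 0.2647 K/W
Q = ΔT/ΣR = (1204 K − 311.2 K)/0.2647 = 3370 W

Q = 3370 W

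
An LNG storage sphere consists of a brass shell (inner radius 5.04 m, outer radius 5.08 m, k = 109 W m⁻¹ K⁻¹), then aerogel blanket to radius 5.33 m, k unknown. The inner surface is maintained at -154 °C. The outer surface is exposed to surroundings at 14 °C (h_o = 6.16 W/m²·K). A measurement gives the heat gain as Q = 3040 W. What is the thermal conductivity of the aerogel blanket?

k = 0.0134 W/m·K

ΣR = ΔT/Q = |-154 − 14|/3040 = 0.05526 K/W
Known resistances:
  R_brass = (1/5.04 − 1/5.08)/(4πk) = 0.001562/(4π·109) = 1.141×10^-6 K/W
  R_conv,out = 1/(4πr²h) = 1/(4π·5.33²·6.16) = 4.547×10^-4 K/W
R_aerogel blanket = ΣR − ΣR_known = 0.05526 − 4.558×10^-4 = 0.05480 K/W
(1/r₁−1/r₂)/(4πk) = 0.05480 ⇒ k = 0.009233/(4π·0.05480) = 0.0134 W/m·K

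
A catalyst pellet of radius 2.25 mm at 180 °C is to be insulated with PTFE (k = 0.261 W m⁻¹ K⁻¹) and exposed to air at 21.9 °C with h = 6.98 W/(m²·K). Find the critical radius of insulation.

For a sphere, r_cr = 2k_ins/h = 2·0.261/6.98 = 0.0748 m = 7.48 cm

r_cr = 7.48 cm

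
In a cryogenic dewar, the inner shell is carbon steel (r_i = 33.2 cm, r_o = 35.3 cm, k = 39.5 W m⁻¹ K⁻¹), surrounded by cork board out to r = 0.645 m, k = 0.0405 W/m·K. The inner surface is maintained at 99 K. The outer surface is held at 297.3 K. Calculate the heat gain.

Series thermal resistances, inner to outer:
  R_carbon steel = (1/0.332 − 1/0.353)/(4πk) = 0.1792/(4π·39.5) = 3.610×10^-4 K/W
  R_cork board = (1/0.353 − 1/0.645)/(4πk) = 1.282/(4π·0.0405) = 2.520 K/W
ΣR = 3.610×10^-4 + 2.520 = 2.520 K/W
Q = ΔT/ΣR = (99 K − 297.3 K)/2.520 = -78.7 W
(Negative Q ⇒ heat flows inward; heat gain = 78.7 W.)

Q = 78.7 W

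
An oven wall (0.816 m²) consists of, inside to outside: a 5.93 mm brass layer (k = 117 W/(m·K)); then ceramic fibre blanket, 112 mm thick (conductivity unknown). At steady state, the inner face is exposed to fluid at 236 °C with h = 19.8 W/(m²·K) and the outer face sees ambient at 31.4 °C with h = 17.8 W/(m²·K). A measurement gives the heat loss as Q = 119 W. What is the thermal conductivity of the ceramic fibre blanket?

ΣR = ΔT/Q = |236 − 31.4|/119 = 1.719 K/W
Known resistances:
  R_conv,in = 1/(hA) = 1/(19.8·0.816) = 0.06189 K/W
  R_brass = L/(kA) = 0.00593/(117·0.816) = 6.211×10^-5 K/W
  R_conv,out = 1/(hA) = 1/(17.8·0.816) = 0.06885 K/W
R_ceramic fibre blanket = ΣR − ΣR_known = 1.719 − 0.1308 = 1.588 K/W
L/(kA) = 1.588 ⇒ k = 0.112/(1.588·0.816) = 0.0864 W/m·K

k = 0.0864 W/m·K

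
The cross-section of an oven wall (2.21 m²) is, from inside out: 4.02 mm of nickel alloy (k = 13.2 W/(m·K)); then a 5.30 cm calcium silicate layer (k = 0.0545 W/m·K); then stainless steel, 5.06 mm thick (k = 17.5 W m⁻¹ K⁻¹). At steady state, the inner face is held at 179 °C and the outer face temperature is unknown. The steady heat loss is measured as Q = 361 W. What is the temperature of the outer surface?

T_out = 20.1 °C

Series resistances:
  R_nickel alloy = L/(kA) = 0.00402/(13.2·2.21) = 1.378×10^-4 K/W
  R_calcium silicate = L/(kA) = 0.0530/(0.0545·2.21) = 0.4400 K/W
  R_stainless steel = L/(kA) = 0.00506/(17.5·2.21) = 1.308×10^-4 K/W
ΣR = 0.4403 K/W
ΔT = Q·ΣR = 361 × 0.4403 = 158.9 K
Heat flows outward, so T_out = T_in − ΔT = 179 − 158.9 = 20.1 °C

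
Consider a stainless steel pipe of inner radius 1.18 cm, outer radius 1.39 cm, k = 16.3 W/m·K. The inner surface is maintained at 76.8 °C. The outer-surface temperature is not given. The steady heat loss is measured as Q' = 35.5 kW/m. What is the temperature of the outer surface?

T_out = 20.0 °C

Series resistances:
  R'_stainless steel = ln(0.0139/0.0118)/(2πk) = 0.1638/(2π·16.3) = 0.001599 m·K/W
ΣR = 0.001599 m·K/W
ΔT = Q'·ΣR = 35500 × 0.001599 = 56.76 K
Heat flows outward, so T_out = T_in − ΔT = 76.8 − 56.76 = 20.0 °C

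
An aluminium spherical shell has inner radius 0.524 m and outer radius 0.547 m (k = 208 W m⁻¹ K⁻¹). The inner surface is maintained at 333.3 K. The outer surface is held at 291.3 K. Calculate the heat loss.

Q = 1.37×10^6 W

Q = 4πk·ΔT/(1/r₁ − 1/r₂) = 4π × 208 × 42 / (1/0.524 − 1/0.547) = 1.37×10^6 W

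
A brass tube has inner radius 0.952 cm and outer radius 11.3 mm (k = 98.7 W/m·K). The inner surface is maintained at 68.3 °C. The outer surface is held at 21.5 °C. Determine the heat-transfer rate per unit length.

Q' = 2πk·ΔT/ln(r₂/r₁) = 2π × 98.7 × 46.8 / ln(0.0113/0.00952) = 1.69×10^5 W/m

Q' = 1.69×10^5 W/m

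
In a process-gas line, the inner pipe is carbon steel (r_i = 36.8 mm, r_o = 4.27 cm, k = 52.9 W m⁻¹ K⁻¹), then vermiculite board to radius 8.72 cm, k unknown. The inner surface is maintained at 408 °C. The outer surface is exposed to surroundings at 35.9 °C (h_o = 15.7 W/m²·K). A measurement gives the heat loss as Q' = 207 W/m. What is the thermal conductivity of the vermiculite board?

k = 0.0676 W/m·K

ΣR = ΔT/Q' = |408 − 35.9|/207 = 1.798 m·K/W
Known resistances:
  R'_carbon steel = ln(0.0427/0.0368)/(2πk) = 0.1487/(2π·52.9) = 4.474×10^-4 m·K/W
  R'_conv,out = 1/(2πr h) = 1/(2π·0.0872·15.7) = 0.1163 m·K/W
R_vermiculite board = ΣR − ΣR_known = 1.798 − 0.1167 = 1.681 m·K/W
ln(r₂/r₁)/(2πk) = 1.681 ⇒ k = 0.7140/(2π·1.681) = 0.0676 W/m·K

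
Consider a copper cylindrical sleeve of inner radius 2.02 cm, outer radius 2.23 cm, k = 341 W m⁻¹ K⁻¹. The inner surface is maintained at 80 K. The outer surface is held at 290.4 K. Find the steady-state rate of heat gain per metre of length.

Q' = 4560 kW/m

Q' = 2πk·ΔT/ln(r₂/r₁) = 2π × 341 × 210.4 / ln(0.0223/0.0202) = 4.56×10^6 W/m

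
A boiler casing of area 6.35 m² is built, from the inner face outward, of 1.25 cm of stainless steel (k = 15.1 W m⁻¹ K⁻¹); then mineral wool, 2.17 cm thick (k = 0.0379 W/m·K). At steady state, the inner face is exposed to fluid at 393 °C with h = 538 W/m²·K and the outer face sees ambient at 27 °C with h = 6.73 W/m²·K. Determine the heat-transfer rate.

Q = 3.21 kW

Series thermal resistances, inner to outer:
  R_conv,in = 1/(hA) = 1/(538·6.35) = 2.927×10^-4 K/W
  R_stainless steel = L/(kA) = 0.0125/(15.1·6.35) = 1.304×10^-4 K/W
  R_mineral wool = L/(kA) = 0.0217/(0.0379·6.35) = 0.09017 K/W
  R_conv,out = 1/(hA) = 1/(6.73·6.35) = 0.02340 K/W
ΣR = 2.927×10^-4 + 1.304×10^-4 + 0.09017 + 0.02340 = 0.1140 K/W
Q = ΔT/ΣR = (393 °C − 27 °C)/0.1140 = 3210 W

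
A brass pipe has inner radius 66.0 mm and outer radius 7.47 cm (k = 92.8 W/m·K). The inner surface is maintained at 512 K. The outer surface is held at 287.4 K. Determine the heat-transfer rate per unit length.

Q' = 1.06×10^6 W/m

Q' = 2πk·ΔT/ln(r₂/r₁) = 2π × 92.8 × 224.6 / ln(0.0747/0.0660) = 1.06×10^6 W/m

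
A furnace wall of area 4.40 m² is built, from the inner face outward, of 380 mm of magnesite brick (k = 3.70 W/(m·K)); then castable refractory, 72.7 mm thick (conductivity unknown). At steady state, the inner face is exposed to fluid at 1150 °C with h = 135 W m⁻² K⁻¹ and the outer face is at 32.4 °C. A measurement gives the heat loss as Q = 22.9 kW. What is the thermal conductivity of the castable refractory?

k = 0.695 W/m·K

ΣR = ΔT/Q = |1150 − 32.4|/22900 = 0.04880 K/W
Known resistances:
  R_conv,in = 1/(hA) = 1/(135·4.40) = 0.001684 K/W
  R_magnesite brick = L/(kA) = 0.380/(3.70·4.40) = 0.02334 K/W
R_castable refractory = ΣR − ΣR_known = 0.04880 − 0.02502 = 0.02378 K/W
L/(kA) = 0.02378 ⇒ k = 0.0727/(0.02378·4.40) = 0.695 W/m·K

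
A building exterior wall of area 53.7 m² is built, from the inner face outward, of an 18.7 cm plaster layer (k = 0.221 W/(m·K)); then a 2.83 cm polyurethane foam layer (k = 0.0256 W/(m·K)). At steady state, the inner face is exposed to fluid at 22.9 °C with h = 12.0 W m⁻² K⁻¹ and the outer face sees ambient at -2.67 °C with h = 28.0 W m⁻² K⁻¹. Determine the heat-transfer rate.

Series thermal resistances, inner to outer:
  R_conv,in = 1/(hA) = 1/(12.0·53.7) = 0.001552 K/W
  R_plaster = L/(kA) = 0.187/(0.221·53.7) = 0.01576 K/W
  R_polyurethane foam = L/(kA) = 0.0283/(0.0256·53.7) = 0.02059 K/W
  R_conv,out = 1/(hA) = 1/(28.0·53.7) = 6.651×10^-4 K/W
ΣR = 0.001552 + 0.01576 + 0.02059 + 6.651×10^-4 = 0.03857 K/W
Q = ΔT/ΣR = (22.9 °C − -2.67 °C)/0.03857 = 663 W

Q = 663 W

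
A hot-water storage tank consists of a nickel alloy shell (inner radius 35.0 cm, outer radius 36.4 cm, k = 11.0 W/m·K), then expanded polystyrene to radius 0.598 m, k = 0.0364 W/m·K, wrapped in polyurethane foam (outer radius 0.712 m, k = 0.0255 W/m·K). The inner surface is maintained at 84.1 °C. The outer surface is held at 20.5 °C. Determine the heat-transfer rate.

Resistance network (inner→outer):
  R_nickel alloy = (1/0.350 − 1/0.364)/(4πk) = 0.1099/(4π·11.0) = 7.950×10^-4 K/W
  R_expanded polystyrene = (1/0.364 − 1/0.598)/(4πk) = 1.075/(4π·0.0364) = 2.350 K/W
  R_polyurethane foam = (1/0.598 − 1/0.712)/(4πk) = 0.2677/(4π·0.0255) = 0.8356 K/W
ΣR = 7.950×10^-4 + 2.350 + 0.8356 = 3.186 K/W
Q = ΔT/ΣR = (84.1 °C − 20.5 °C)/3.186 = 20.0 W

Q = 20.0 W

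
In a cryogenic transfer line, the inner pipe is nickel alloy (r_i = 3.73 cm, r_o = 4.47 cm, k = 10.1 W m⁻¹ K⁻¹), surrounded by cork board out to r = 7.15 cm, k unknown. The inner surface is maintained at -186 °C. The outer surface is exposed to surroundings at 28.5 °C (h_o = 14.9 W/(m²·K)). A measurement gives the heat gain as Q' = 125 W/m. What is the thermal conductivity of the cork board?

k = 0.0478 W/m·K

ΣR = ΔT/Q' = |-186 − 28.5|/125 = 1.716 m·K/W
Known resistances:
  R'_nickel alloy = ln(0.0447/0.0373)/(2πk) = 0.1810/(2π·10.1) = 0.002852 m·K/W
  R'_conv,out = 1/(2πr h) = 1/(2π·0.0715·14.9) = 0.1494 m·K/W
R_cork board = ΣR − ΣR_known = 1.716 − 0.1523 = 1.564 m·K/W
ln(r₂/r₁)/(2πk) = 1.564 ⇒ k = 0.4697/(2π·1.564) = 0.0478 W/m·K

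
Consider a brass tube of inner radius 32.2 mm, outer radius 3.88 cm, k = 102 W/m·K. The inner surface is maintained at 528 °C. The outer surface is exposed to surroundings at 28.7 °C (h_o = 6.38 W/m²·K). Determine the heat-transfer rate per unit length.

Q' = 776 W/m

Treat each layer as a resistance in series:
  R'_brass = ln(0.0388/0.0322)/(2πk) = 0.1865/(2π·102) = 2.909×10^-4 m·K/W
  R'_conv,out = 1/(2πr h) = 1/(2π·0.0388·6.38) = 0.6429 m·K/W
ΣR = 2.909×10^-4 + 0.6429 = 0.6432 m·K/W
Q' = ΔT/ΣR = (528 °C − 28.7 °C)/0.6432 = 776 W/m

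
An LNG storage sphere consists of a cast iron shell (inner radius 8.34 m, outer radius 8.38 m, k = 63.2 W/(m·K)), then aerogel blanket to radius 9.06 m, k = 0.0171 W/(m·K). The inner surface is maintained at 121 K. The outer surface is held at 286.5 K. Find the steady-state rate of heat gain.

Treat each layer as a resistance in series:
  R_cast iron = (1/8.34 − 1/8.38)/(4πk) = 5.723×10^-4/(4π·63.2) = 7.206×10^-7 K/W
  R_aerogel blanket = (1/8.38 − 1/9.06)/(4πk) = 0.008956/(4π·0.0171) = 0.04168 K/W
ΣR = 7.206×10^-7 + 0.04168 = 0.04168 K/W
Q = ΔT/ΣR = (121 K − 286.5 K)/0.04168 = -3970 W
(Negative Q ⇒ heat flows inward; heat gain = 3970 W.)

Q = 3970 W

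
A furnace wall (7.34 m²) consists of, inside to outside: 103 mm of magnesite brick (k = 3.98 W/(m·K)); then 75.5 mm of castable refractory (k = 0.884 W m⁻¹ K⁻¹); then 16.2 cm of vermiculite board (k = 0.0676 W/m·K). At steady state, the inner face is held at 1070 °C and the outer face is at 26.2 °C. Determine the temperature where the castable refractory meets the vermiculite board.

Resistance network (inner→outer):
  R_magnesite brick = L/(kA) = 0.103/(3.98·7.34) = 0.003526 K/W
  R_castable refractory = L/(kA) = 0.0755/(0.884·7.34) = 0.01164 K/W
  R_vermiculite board = L/(kA) = 0.162/(0.0676·7.34) = 0.3265 K/W
ΣR = 0.003526 + 0.01164 + 0.3265 = 0.3417 K/W
Q = ΔT/ΣR = (1070 °C − 26.2 °C)/0.3417 = 3055 W
From the inner boundary to the castable refractory/vermiculite board interface, ΣR_partial = 0.01517 K/W.
T_interface = T_in − Q·ΣR_partial = 1070 °C − (3055)(0.01517) = 1024 °C

T = 1024 °C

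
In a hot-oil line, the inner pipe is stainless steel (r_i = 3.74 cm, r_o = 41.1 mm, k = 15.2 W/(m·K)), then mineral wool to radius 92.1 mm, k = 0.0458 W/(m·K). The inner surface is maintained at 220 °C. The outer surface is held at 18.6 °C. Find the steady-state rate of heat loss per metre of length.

Q' = 71.8 W/m

Treat each layer as a resistance in series:
  R'_stainless steel = ln(0.0411/0.0374)/(2πk) = 0.09434/(2π·15.2) = 9.878×10^-4 m·K/W
  R'_mineral wool = ln(0.0921/0.0411)/(2πk) = 0.8069/(2π·0.0458) = 2.804 m·K/W
ΣR = 9.878×10^-4 + 2.804 = 2.805 m·K/W
Q' = ΔT/ΣR = (220 °C − 18.6 °C)/2.805 = 71.8 W/m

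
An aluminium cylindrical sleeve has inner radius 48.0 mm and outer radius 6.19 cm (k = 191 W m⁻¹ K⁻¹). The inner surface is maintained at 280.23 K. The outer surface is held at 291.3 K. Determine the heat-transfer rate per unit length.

Q' = 52.2 kW/m

Q' = 2πk·ΔT/ln(r₂/r₁) = 2π × 191 × 11.07 / ln(0.0619/0.0480) = 52200 W/m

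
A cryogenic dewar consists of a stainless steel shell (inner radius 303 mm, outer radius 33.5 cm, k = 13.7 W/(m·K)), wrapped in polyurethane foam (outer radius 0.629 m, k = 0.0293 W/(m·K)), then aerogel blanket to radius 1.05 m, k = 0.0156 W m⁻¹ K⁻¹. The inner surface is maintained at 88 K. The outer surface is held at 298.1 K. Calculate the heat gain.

Q = 29.8 W

Series thermal resistances, inner to outer:
  R_stainless steel = (1/0.303 − 1/0.335)/(4πk) = 0.3153/(4π·13.7) = 0.001831 K/W
  R_polyurethane foam = (1/0.335 − 1/0.629)/(4πk) = 1.395/(4π·0.0293) = 3.789 K/W
  R_aerogel blanket = (1/0.629 − 1/1.05)/(4πk) = 0.6374/(4π·0.0156) = 3.252 K/W
ΣR = 0.001831 + 3.789 + 3.252 = 7.043 K/W
Q = ΔT/ΣR = (88 K − 298.1 K)/7.043 = -29.8 W
(Negative Q ⇒ heat flows inward; heat gain = 29.8 W.)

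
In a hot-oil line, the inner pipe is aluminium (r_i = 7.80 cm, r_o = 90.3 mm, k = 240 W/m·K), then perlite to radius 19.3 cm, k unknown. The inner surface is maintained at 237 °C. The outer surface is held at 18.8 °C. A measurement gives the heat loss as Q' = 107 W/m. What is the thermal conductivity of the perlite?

k = 0.0593 W/m·K

ΣR = ΔT/Q' = |237 − 18.8|/107 = 2.039 m·K/W
Known resistances:
  R'_aluminium = ln(0.0903/0.0780)/(2πk) = 0.1464/(2π·240) = 9.710×10^-5 m·K/W
R_perlite = ΣR − ΣR_known = 2.039 − 9.710×10^-5 = 2.039 m·K/W
ln(r₂/r₁)/(2πk) = 2.039 ⇒ k = 0.7596/(2π·2.039) = 0.0593 W/m·K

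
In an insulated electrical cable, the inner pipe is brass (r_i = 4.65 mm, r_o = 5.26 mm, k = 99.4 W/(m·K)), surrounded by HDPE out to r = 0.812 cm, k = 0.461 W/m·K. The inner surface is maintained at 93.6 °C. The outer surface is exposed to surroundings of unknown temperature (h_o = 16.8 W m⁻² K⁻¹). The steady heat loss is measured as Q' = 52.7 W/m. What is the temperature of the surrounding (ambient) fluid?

T_out = 24.2 °C

Sum the resistances:
  R'_brass = ln(0.00526/0.00465)/(2πk) = 0.1233/(2π·99.4) = 1.974×10^-4 m·K/W
  R'_HDPE = ln(0.00812/0.00526)/(2πk) = 0.4342/(2π·0.461) = 0.1499 m·K/W
  R'_conv,out = 1/(2πr h) = 1/(2π·0.00812·16.8) = 1.167 m·K/W
ΣR = 1.317 m·K/W
ΔT = Q'·ΣR = 52.7 × 1.317 = 69.41 K
Heat flows outward, so T_out = T_in − ΔT = 93.6 − 69.41 = 24.2 °C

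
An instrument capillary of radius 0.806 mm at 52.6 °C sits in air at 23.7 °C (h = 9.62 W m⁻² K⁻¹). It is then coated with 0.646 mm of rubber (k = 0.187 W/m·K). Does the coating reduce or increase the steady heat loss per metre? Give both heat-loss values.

increases: 1.41 → 2.43 W/m

Critical radius for a cylinder: r_cr = k/h = 0.0194 m = 1.94 cm.
Outer radius after coating: r₂ = 8.06×10^-4 + 6.46×10^-4 = 0.001452 m.
Since r₁ < r_cr and r₂ ≤ r_cr, the coating moves toward the maximum at r_cr — heat loss rises.
Bare: R = 1/(2πr₁h) = 20.53 m·K/W; Q = 28.9/20.53 = 1.41 W/m.
Coated: R = R_cond + R_conv = 11.90 m·K/W; Q = 28.9/11.90 = 2.43 W/m.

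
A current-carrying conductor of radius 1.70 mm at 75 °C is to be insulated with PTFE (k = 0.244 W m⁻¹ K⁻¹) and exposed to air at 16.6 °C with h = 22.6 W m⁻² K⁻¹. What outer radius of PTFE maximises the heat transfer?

For a cylinder, r_cr = k_ins/h = 0.244/22.6 = 0.0108 m = 1.08 cm

r_cr = 1.08 cm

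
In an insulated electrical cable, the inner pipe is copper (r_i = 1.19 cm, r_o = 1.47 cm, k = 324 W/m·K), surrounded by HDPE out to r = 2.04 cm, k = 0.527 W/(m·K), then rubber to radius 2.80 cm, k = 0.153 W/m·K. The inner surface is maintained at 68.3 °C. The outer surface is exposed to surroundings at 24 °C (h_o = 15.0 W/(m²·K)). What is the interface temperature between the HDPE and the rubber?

Treat each layer as a resistance in series:
  R'_copper = ln(0.0147/0.0119)/(2πk) = 0.2113/(2π·324) = 1.038×10^-4 m·K/W
  R'_HDPE = ln(0.0204/0.0147)/(2πk) = 0.3277/(2π·0.527) = 0.09896 m·K/W
  R'_rubber = ln(0.0280/0.0204)/(2πk) = 0.3167/(2π·0.153) = 0.3294 m·K/W
  R'_conv,out = 1/(2πr h) = 1/(2π·0.0280·15.0) = 0.3789 m·K/W
ΣR = 1.038×10^-4 + 0.09896 + 0.3294 + 0.3789 = 0.8074 m·K/W
Q' = ΔT/ΣR = (68.3 °C − 24 °C)/0.8074 = 54.87 W/m
From the inner boundary to the HDPE/rubber interface, ΣR_partial = 0.09906 m·K/W.
T_interface = T_in − Q'·ΣR_partial = 68.3 °C − (54.87)(0.09906) = 62.9 °C

T = 62.9 °C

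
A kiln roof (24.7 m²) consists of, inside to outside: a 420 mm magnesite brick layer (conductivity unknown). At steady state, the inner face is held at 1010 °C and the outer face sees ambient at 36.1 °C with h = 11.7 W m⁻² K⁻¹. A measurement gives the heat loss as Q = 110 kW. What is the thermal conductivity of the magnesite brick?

k = 3.15 W/m·K

ΣR = ΔT/Q = |1010 − 36.1|/1.10×10^5 = 0.008854 K/W
Known resistances:
  R_conv,out = 1/(hA) = 1/(11.7·24.7) = 0.003460 K/W
R_magnesite brick = ΣR − ΣR_known = 0.008854 − 0.003460 = 0.005394 K/W
L/(kA) = 0.005394 ⇒ k = 0.420/(0.005394·24.7) = 3.15 W/m·K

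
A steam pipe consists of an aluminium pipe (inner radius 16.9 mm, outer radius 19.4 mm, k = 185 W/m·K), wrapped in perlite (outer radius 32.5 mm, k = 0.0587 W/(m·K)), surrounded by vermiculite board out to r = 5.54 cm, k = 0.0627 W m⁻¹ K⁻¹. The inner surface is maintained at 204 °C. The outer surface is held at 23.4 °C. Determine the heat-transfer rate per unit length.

Q' = 65.6 W/m

Treat each layer as a resistance in series:
  R'_aluminium = ln(0.0194/0.0169)/(2πk) = 0.1380/(2π·185) = 1.187×10^-4 m·K/W
  R'_perlite = ln(0.0325/0.0194)/(2πk) = 0.5160/(2π·0.0587) = 1.399 m·K/W
  R'_vermiculite board = ln(0.0554/0.0325)/(2πk) = 0.5333/(2π·0.0627) = 1.354 m·K/W
ΣR = 1.187×10^-4 + 1.399 + 1.354 = 2.753 m·K/W
Q' = ΔT/ΣR = (204 °C − 23.4 °C)/2.753 = 65.6 W/m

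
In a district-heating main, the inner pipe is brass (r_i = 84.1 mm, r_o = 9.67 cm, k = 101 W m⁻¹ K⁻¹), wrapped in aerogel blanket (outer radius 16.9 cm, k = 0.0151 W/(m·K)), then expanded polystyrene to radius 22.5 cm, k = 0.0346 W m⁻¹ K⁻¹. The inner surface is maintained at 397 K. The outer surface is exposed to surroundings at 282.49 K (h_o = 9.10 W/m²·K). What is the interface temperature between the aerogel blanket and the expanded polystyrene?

T = 304.4 K

Treat each layer as a resistance in series:
  R'_brass = ln(0.0967/0.0841)/(2πk) = 0.1396/(2π·101) = 2.200×10^-4 m·K/W
  R'_aerogel blanket = ln(0.169/0.0967)/(2πk) = 0.5583/(2π·0.0151) = 5.884 m·K/W
  R'_expanded polystyrene = ln(0.225/0.169)/(2πk) = 0.2862/(2π·0.0346) = 1.316 m·K/W
  R'_conv,out = 1/(2πr h) = 1/(2π·0.225·9.10) = 0.07773 m·K/W
ΣR = 2.200×10^-4 + 5.884 + 1.316 + 0.07773 = 7.278 m·K/W
Q' = ΔT/ΣR = (397 K − 282.49 K)/7.278 = 15.73 W/m
From the inner boundary to the aerogel blanket/expanded polystyrene interface, ΣR_partial = 5.884 m·K/W.
T_interface = T_in − Q'·ΣR_partial = 397 K − (15.73)(5.884) = 304.4 K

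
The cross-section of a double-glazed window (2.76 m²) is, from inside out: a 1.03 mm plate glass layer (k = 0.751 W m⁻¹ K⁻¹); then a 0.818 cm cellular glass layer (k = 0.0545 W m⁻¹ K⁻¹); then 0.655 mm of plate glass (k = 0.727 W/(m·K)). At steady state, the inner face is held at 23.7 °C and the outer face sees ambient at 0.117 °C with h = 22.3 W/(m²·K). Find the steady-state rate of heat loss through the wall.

Resistance network (inner→outer):
  R_plate glass = L/(kA) = 0.00103/(0.751·2.76) = 4.969×10^-4 K/W
  R_cellular glass = L/(kA) = 0.00818/(0.0545·2.76) = 0.05438 K/W
  R_plate glass = L/(kA) = 6.55×10^-4/(0.727·2.76) = 3.264×10^-4 K/W
  R_conv,out = 1/(hA) = 1/(22.3·2.76) = 0.01625 K/W
ΣR = 4.969×10^-4 + 0.05438 + 3.264×10^-4 + 0.01625 = 0.07145 K/W
Q = ΔT/ΣR = (23.7 °C − 0.117 °C)/0.07145 = 330 W

Q = 330 W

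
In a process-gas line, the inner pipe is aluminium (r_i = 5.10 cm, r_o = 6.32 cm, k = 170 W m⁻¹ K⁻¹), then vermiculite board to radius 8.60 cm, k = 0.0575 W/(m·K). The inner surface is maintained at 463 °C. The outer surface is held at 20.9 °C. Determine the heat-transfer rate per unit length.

Series thermal resistances, inner to outer:
  R'_aluminium = ln(0.0632/0.0510)/(2πk) = 0.2145/(2π·170) = 2.008×10^-4 m·K/W
  R'_vermiculite board = ln(0.0860/0.0632)/(2πk) = 0.3080/(2π·0.0575) = 0.8526 m·K/W
ΣR = 2.008×10^-4 + 0.8526 = 0.8528 m·K/W
Q' = ΔT/ΣR = (463 °C − 20.9 °C)/0.8528 = 518 W/m

Q' = 518 W/m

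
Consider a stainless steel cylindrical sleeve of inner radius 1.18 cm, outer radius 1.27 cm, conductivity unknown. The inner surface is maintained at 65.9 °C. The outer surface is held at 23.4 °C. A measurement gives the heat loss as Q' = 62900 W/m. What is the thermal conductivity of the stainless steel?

k = 17.3 W/m·K

ΣR = ΔT/Q' = |65.9 − 23.4|/62900 = 6.757×10^-4 m·K/W
ln(r₂/r₁)/(2πk) = 6.757×10^-4 ⇒ k = 0.07350/(2π·6.757×10^-4) = 17.3 W/m·K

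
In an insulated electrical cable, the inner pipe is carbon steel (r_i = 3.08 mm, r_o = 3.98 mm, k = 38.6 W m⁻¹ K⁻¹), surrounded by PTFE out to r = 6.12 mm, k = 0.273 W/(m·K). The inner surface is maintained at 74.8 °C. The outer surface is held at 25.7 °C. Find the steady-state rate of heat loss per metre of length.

Resistance network (inner→outer):
  R'_carbon steel = ln(0.00398/0.00308)/(2πk) = 0.2564/(2π·38.6) = 0.001057 m·K/W
  R'_PTFE = ln(0.00612/0.00398)/(2πk) = 0.4303/(2π·0.273) = 0.2508 m·K/W
ΣR = 0.001057 + 0.2508 = 0.2519 m·K/W
Q' = ΔT/ΣR = (74.8 °C − 25.7 °C)/0.2519 = 195 W/m

Q' = 195 W/m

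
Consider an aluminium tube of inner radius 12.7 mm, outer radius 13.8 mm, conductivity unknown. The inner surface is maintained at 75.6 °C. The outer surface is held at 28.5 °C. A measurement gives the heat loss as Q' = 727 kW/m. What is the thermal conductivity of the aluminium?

ΣR = ΔT/Q' = |75.6 − 28.5|/7.27×10^5 = 6.479×10^-5 m·K/W
ln(r₂/r₁)/(2πk) = 6.479×10^-5 ⇒ k = 0.08307/(2π·6.479×10^-5) = 204 W/m·K

k = 204 W/m·K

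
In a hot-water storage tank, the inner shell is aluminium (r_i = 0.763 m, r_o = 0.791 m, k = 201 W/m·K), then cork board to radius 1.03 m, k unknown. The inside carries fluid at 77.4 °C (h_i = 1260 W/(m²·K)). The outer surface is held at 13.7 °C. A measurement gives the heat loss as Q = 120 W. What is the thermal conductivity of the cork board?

k = 0.0440 W/m·K

ΣR = ΔT/Q = |77.4 − 13.7|/120 = 0.5308 K/W
Known resistances:
  R_conv,in = 1/(4πr²h) = 1/(4π·0.763²·1260) = 1.085×10^-4 K/W
  R_aluminium = (1/0.763 − 1/0.791)/(4πk) = 0.04639/(4π·201) = 1.837×10^-5 K/W
R_cork board = ΣR − ΣR_known = 0.5308 − 1.269×10^-4 = 0.5307 K/W
(1/r₁−1/r₂)/(4πk) = 0.5307 ⇒ k = 0.2933/(4π·0.5307) = 0.0440 W/m·K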